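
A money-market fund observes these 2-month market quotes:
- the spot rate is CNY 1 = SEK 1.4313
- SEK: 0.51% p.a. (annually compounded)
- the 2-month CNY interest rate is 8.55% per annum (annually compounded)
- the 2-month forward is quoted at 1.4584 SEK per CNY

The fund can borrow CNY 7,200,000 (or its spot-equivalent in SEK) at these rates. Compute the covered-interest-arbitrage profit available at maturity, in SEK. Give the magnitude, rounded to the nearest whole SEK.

SEK 330,943

T = 2/12 years.
Route A — deposit CNY, sell forward: 7,200,000 × 1.0137673609 × 1.4584 = SEK 10,645,043.90.
Route B — convert at spot, deposit SEK: 7,200,000 × 1.4313 × 1.0008481994 = SEK 10,314,101.00.
The quoted forward overvalues CNY, so borrow SEK, buy CNY at spot, deposit the CNY at 8.55%, and sell the proceeds forward at 1.4584.
Profit = 10,645,043.90 − 10,314,101.00 = SEK 330,943.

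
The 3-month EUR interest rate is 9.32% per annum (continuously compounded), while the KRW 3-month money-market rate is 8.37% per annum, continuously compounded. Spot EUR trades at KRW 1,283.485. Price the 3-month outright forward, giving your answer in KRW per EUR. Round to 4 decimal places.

T = 3/12 years.
KRW growth factor: e^(0.0837×3/12) = 1.0211454629.
Growth of 1 EUR over T: e^(0.0932×3/12) = 1.0235735656.
CIP: F = S · (grow KRW)/(grow EUR) = 1283.485 × 1.0211454629/1.0235735656 = 1280.440340 KRW per EUR.

1280.4403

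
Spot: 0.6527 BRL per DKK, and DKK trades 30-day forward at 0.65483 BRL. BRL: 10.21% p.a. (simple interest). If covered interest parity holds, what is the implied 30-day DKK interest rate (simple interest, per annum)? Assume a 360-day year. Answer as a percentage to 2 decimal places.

6.27%

T = 30/360 years.
By CIP, F/S equals the BRL-to-DKK growth ratio: 0.65483/0.6527 = 1.0032634.
BRL growth factor: 1 + 0.1021×30/360 = 1.0085083.
That pins the DKK growth at 1.0052278.
r = (1.0052278 − 1)/(30/360) = 0.062734 → 6.27%.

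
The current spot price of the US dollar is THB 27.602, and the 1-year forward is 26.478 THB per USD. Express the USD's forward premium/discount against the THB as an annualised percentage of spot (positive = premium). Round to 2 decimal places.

T = 1 year.
Period premium: (26.478 − 27.602)/27.602 = -0.0407217.
Annualise by dividing by T: -0.0407217 / 1 = -0.040722 → -4.07%.

-4.07%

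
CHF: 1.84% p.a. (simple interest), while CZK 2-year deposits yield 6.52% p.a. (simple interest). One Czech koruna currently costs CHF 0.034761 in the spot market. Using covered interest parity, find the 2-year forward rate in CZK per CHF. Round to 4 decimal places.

T = 2 years.
CHF accumulates by 1 + 0.0184×2 = 1.036800.
Growth of 1 CZK over T: 1 + 0.0652×2 = 1.130400.
So F = 0.034761 × 1.036800 / 1.130400 = 0.031882701 (CHF/CZK).
Quoted the other way: 1/0.031882701 = 31.3650 CZK per CHF.

31.3650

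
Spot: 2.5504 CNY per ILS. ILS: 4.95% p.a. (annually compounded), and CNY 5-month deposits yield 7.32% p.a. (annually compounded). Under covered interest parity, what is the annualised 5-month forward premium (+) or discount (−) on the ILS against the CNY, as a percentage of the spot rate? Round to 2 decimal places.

+2.24%

T = 5/12 years.
CIP forward (CNY per ILS) = 2.5504 × 1.0298729/1.0203348 = 2.5742412.
(F − S)/S ÷ T = (2.5742412 − 2.5504)/2.5504/(5/12) = 0.022435 → 2.24%.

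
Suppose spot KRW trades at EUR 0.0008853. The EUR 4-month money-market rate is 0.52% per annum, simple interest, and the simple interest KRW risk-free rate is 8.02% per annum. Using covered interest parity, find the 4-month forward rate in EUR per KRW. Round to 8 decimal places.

0.00086374

T = 4/12 years.
EUR accumulates by 1 + 0.0052×4/12 = 1.0017333.
Growth of 1 KRW over T: 1 + 0.0802×4/12 = 1.0267333.
Forward (EUR per KRW) = 0.0008853 × 1.0017333 / 1.0267333 = 0.0008637438.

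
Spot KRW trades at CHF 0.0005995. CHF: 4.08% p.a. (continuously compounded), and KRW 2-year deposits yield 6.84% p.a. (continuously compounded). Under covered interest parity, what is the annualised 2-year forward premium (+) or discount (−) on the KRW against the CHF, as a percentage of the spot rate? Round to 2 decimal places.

T = 2 years.
F = S · g_CHF/g_KRW = 0.0005995 × 1.0850217/1.1465988 = 0.0005673044.
Annualised premium = (F − S)/S × (1/T) = (0.0005673044 − 0.0005995)/0.0005995 ÷ 2 = -2.69%.

-2.69%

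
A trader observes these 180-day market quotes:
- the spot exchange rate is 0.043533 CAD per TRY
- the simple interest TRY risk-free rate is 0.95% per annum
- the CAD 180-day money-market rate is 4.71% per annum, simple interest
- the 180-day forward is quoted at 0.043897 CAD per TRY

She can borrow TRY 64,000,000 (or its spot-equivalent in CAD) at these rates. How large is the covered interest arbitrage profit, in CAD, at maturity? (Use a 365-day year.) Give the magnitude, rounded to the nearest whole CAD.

T = 180/365 years.
Invest the TRY and cover forward: 64,000,000 × 1.004684932 × 0.043897 = CAD 2,822,569.89.
Convert at spot and invest in CAD: 64,000,000 × 0.043533 × 1.023227397 = CAD 2,850,826.13.
The quoted forward undervalues TRY, so borrow TRY, convert to CAD at spot, deposit the CAD at 4.71%, and buy TRY forward at 0.043897 to cover the loan.
The gap between the two covered legs is CAD 28,256.

CAD 28,256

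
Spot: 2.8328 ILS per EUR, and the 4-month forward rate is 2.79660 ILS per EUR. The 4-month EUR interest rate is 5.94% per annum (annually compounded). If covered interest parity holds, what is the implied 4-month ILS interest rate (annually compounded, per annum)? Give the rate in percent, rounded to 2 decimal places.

T = 4/12 years.
F/S = 2.7966/2.8328 = 0.9872211 = (growth of ILS) / (growth of EUR).
The EUR side grows by (1 + 0.0594)^(4/12) = 1.0194204.
Hence g_ILS = 1.0063933.
r = 1.0063933^(12/4) − 1 = 0.019303 → 1.93%.

1.93%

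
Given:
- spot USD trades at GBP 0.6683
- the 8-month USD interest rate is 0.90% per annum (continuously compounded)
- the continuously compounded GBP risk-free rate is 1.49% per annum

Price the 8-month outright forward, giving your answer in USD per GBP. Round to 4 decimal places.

1.4905

T = 8/12 years.
Growth of 1 GBP over T: e^(0.0149×8/12) = 1.0099828.
Growth of 1 USD over T: e^(0.0090×8/12) = 1.006018.
Forward (GBP per USD) = 0.6683 × 1.0099828 / 1.006018 = 0.6709338.
Invert for USD per GBP: 1 / 0.6709338 = 1.4905.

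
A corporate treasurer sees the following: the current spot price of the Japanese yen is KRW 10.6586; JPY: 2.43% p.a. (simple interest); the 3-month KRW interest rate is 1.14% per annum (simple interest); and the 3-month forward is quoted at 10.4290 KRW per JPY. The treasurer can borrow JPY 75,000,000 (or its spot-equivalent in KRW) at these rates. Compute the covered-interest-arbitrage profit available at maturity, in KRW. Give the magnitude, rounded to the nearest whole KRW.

T = 3/12 years.
Invest the JPY and cover forward: 75,000,000 × 1.006075 × 10.4290 = KRW 786,926,713.13.
Convert at spot and invest in KRW: 75,000,000 × 10.6586 × 1.002850 = KRW 801,673,275.75.
The quoted forward undervalues JPY, so borrow JPY, convert to KRW at spot, deposit the KRW at 1.14%, and buy JPY forward at 10.4290 to cover the loan.
The gap between the two covered legs is KRW 14,746,563.

KRW 14,746,563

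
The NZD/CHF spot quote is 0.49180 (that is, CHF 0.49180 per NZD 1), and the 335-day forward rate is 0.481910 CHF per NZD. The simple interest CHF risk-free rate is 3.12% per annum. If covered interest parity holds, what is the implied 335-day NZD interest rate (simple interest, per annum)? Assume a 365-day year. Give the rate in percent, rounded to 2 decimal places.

5.42%

T = 335/365 years.
CIP gives F = S · g_CHF/g_NZD, so g_CHF/g_NZD = 0.48191/0.4918 = 0.9798902.
The CHF side grows by 1 + 0.0312×335/365 = 1.0286356.
Hence g_NZD = 1.0497458.
r = (1.0497458 − 1)/(335/365) = 0.054201 → 5.42%.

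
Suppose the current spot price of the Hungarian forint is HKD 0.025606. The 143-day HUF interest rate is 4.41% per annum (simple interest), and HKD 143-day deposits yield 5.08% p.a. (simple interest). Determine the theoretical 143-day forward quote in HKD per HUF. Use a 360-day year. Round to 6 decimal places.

T = 143/360 years.
HKD growth factor: 1 + 0.0508×143/360 = 1.0201789.
Growth of 1 HUF over T: 1 + 0.0441×143/360 = 1.0175175.
CIP: F = S · (grow HKD)/(grow HUF) = 0.025606 × 1.0201789/1.0175175 = 0.02567297 HKD per HUF.

0.025673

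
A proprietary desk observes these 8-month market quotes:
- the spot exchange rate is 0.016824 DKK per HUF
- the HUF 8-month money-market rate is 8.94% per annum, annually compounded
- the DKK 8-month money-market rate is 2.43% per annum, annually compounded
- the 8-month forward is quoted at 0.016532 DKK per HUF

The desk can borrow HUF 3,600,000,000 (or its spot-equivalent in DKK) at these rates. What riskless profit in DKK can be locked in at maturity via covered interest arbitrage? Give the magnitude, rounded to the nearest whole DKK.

DKK 1,467,806

T = 8/12 years.
Route A — deposit HUF, sell forward: 3,600,000,000 × 1.0587455077 × 0.016532 = DKK 63,011,450.64.
Route B — convert at spot, deposit DKK: 3,600,000,000 × 0.016824 × 1.0161350887 = DKK 61,543,644.24.
The quoted forward overvalues HUF, so borrow DKK, buy HUF at spot, deposit the HUF at 8.94%, and sell the proceeds forward at 0.016532.
Profit = 63,011,450.64 − 61,543,644.24 = DKK 1,467,806.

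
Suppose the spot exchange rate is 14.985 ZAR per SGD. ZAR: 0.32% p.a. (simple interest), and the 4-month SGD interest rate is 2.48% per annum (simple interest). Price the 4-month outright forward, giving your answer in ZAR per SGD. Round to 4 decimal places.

14.8780

T = 4/12 years.
ZAR growth factor: 1 + 0.0032×4/12 = 1.00106667.
SGD growth factor: 1 + 0.0248×4/12 = 1.00826667.
CIP: F = S · (grow ZAR)/(grow SGD) = 14.985 × 1.00106667/1.00826667 = 14.877993 ZAR per SGD.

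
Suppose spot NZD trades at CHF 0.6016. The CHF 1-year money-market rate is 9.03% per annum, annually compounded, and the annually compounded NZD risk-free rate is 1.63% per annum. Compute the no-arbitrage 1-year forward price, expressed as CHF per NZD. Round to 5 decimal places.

T = 1 year.
Growth of 1 CHF over T: (1 + 0.0903)^1 = 1.090300.
Growth of 1 NZD over T: (1 + 0.0163)^1 = 1.016300.
Forward (CHF per NZD) = 0.6016 × 1.090300 / 1.016300 = 0.6454044.

0.64540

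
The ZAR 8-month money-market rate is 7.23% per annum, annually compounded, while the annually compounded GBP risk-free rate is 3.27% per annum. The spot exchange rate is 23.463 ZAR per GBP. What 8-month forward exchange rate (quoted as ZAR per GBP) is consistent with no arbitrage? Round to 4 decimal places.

T = 8/12 years.
ZAR accumulates by (1 + 0.0723)^(8/12) = 1.0476371.
GBP growth factor: (1 + 0.0327)^(8/12) = 1.02168288.
So F = 23.463 × 1.0476371 / 1.02168288 = 24.059040 (ZAR/GBP).

24.0590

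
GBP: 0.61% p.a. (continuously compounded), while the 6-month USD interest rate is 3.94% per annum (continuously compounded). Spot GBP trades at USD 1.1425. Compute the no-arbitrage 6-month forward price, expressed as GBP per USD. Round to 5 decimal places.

0.86082

T = 6/12 years.
USD accumulates by e^(0.0394×6/12) = 1.0198953.
GBP growth factor: e^(0.0061×6/12) = 1.0030547.
CIP: F = S · (grow USD)/(grow GBP) = 1.1425 × 1.0198953/1.0030547 = 1.161682 USD per GBP.
Invert for GBP per USD: 1 / 1.161682 = 0.86082.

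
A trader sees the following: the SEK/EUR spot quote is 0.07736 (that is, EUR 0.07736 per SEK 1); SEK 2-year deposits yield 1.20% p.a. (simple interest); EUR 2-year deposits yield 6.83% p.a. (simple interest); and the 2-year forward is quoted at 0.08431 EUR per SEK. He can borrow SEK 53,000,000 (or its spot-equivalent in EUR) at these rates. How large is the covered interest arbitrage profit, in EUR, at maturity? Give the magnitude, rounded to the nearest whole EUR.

EUR 84,479

T = 2 years.
Invest the SEK and cover forward: 53,000,000 × 1.024000 × 0.08431 = EUR 4,575,672.32.
Convert at spot and invest in EUR: 53,000,000 × 0.07736 × 1.136600 = EUR 4,660,150.93.
The quoted forward undervalues SEK, so borrow SEK, convert to EUR at spot, deposit the EUR at 6.83%, and buy SEK forward at 0.08431 to cover the loan.
The gap between the two covered legs is EUR 84,479.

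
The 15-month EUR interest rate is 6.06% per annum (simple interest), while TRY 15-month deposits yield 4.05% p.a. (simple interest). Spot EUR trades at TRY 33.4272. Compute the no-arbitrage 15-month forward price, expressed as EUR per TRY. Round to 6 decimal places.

0.030631

T = 15/12 years.
TRY accumulates by 1 + 0.0405×15/12 = 1.050625.
EUR accumulates by 1 + 0.0606×15/12 = 1.075750.
So F = 33.4272 × 1.050625 / 1.075750 = 32.64648 (TRY/EUR).
Invert for EUR per TRY: 1 / 32.64648 = 0.030631.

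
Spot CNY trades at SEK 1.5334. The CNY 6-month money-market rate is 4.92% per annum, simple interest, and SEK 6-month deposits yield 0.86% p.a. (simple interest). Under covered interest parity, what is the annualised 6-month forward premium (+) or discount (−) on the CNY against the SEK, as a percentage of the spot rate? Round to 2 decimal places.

T = 6/12 years.
No-arbitrage forward: 1.5334 × 1.004300 / 1.024600 = 1.5030193 SEK/CNY.
(F − S)/S ÷ T = (1.5030193 − 1.5334)/1.5334/(6/12) = -0.039625 → -3.96%.

-3.96%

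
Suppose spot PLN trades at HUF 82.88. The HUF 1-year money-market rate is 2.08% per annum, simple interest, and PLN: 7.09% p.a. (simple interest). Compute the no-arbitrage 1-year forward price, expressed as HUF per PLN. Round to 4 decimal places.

79.0026

T = 1 year.
HUF accumulates by 1 + 0.0208×1 = 1.020800.
PLN accumulates by 1 + 0.0709×1 = 1.070900.
So F = 82.88 × 1.020800 / 1.070900 = 79.002618 (HUF/PLN).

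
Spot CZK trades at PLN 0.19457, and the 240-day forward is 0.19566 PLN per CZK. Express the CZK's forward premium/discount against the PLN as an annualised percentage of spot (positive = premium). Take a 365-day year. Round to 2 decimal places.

T = 240/365 years.
CZK trades forward at +0.56021% vs spot over the period.
×(1/T) gives 0.85% p.a.

+0.85%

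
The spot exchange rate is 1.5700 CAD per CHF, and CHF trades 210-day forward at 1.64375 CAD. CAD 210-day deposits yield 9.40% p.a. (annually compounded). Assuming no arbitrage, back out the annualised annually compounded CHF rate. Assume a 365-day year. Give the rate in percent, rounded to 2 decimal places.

T = 210/365 years.
CIP gives F = S · g_CAD/g_CHF, so g_CAD/g_CHF = 1.64375/1.57 = 1.0469745.
The CAD side grows by (1 + 0.0940)^(210/365) = 1.0530484.
So the CHF growth factor = 1.0058014.
r = 1.0058014^(365/210) − 1 = 0.010105 → 1.01%.

1.01%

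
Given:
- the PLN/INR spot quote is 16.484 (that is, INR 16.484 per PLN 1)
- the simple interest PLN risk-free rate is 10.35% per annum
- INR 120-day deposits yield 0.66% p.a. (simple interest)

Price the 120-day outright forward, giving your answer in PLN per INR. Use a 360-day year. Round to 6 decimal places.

0.062620

T = 120/360 years.
INR accumulates by 1 + 0.0066×120/360 = 1.002200.
PLN accumulates by 1 + 0.1035×120/360 = 1.034500.
So F = 16.484 × 1.002200 / 1.034500 = 15.96932 (INR/PLN).
Invert for PLN per INR: 1 / 15.96932 = 0.062620.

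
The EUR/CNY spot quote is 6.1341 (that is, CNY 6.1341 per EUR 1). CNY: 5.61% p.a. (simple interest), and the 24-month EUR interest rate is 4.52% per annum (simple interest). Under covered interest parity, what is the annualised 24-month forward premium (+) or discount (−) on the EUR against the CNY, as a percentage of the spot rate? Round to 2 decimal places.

T = 2 years.
No-arbitrage forward: 6.1341 × 1.112200 / 1.090400 = 6.2567370 CNY/EUR.
(F − S)/S ÷ T = (6.2567370 − 6.1341)/6.1341/2 = 0.009996 → 1.00%.

+1.00%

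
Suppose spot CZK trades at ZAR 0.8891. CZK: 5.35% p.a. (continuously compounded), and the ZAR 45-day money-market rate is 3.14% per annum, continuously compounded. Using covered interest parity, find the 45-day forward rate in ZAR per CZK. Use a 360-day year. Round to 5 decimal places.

T = 45/360 years.
ZAR accumulates by e^(0.0314×45/360) = 1.0039327.
CZK growth factor: e^(0.0535×45/360) = 1.0067099.
Forward (ZAR per CZK) = 0.8891 × 1.0039327 / 1.0067099 = 0.8866472.

0.88665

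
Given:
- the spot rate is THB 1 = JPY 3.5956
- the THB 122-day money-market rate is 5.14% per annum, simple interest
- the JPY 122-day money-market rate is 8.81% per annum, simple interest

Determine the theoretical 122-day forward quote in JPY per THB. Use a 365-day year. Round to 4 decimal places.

T = 122/365 years.
Growth of 1 JPY over T: 1 + 0.0881×122/365 = 1.0294471.
Growth of 1 THB over T: 1 + 0.0514×122/365 = 1.0171803.
CIP: F = S · (grow JPY)/(grow THB) = 3.5956 × 1.0294471/1.0171803 = 3.638962 JPY per THB.

3.6390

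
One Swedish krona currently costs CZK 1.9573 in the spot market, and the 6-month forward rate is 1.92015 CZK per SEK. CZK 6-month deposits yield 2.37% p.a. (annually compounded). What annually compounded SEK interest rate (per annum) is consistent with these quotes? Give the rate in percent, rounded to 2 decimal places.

6.37%

T = 6/12 years.
F/S = 1.92015/1.9573 = 0.9810198 = (growth of CZK) / (growth of SEK).
The CZK side grows by (1 + 0.0237)^(6/12) = 1.0117806.
So the SEK growth factor = 1.0313559.
Annualise: 1.0313559^(12/6) − 1 = 0.063695 = 6.37%.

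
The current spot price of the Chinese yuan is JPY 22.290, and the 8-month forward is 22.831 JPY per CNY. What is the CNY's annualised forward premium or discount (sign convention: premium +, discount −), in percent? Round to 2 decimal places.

T = 8/12 years.
Period premium: (22.831 − 22.29)/22.29 = 0.0242710.
Per annum: 0.0242710 / (8/12) = 0.036407 = 3.64%.

+3.64%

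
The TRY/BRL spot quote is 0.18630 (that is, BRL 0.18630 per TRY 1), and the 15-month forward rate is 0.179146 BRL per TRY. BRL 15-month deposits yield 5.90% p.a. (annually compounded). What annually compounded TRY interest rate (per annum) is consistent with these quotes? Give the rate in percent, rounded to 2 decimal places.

T = 15/12 years.
F/S = 0.179146/0.1863 = 0.9615996 = (growth of BRL) / (growth of TRY).
BRL growth factor: (1 + 0.0590)^(15/12) = 1.0742861.
That pins the TRY growth at 1.1171865.
r = 1.1171865^(12/15) − 1 = 0.092699 → 9.27%.

9.27%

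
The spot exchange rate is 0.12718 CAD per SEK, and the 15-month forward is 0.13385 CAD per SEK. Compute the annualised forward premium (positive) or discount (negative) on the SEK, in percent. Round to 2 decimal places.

T = 15/12 years.
SEK trades forward at +5.24454% vs spot over the period.
×(1/T) gives 4.20% p.a.

+4.20%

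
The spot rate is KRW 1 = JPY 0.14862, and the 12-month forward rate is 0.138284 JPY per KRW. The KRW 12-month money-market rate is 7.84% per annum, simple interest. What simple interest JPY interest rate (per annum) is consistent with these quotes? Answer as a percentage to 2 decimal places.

0.34%

T = 1 year.
CIP gives F = S · g_JPY/g_KRW, so g_JPY/g_KRW = 0.138284/0.14862 = 0.9304535.
The KRW side grows by 1 + 0.0784×1 = 1.078400.
Hence g_JPY = 1.0034011.
(1.0034011 − 1)/T = 0.003401, i.e. 0.34%.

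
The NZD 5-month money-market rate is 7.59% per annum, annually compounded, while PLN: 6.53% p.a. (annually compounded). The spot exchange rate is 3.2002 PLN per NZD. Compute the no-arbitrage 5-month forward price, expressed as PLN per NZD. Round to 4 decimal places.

T = 5/12 years.
PLN accumulates by (1 + 0.0653)^(5/12) = 1.0267073.
Growth of 1 NZD over T: (1 + 0.0759)^(5/12) = 1.0309516.
CIP: F = S · (grow PLN)/(grow NZD) = 3.2002 × 1.0267073/1.0309516 = 3.187025 PLN per NZD.

3.1870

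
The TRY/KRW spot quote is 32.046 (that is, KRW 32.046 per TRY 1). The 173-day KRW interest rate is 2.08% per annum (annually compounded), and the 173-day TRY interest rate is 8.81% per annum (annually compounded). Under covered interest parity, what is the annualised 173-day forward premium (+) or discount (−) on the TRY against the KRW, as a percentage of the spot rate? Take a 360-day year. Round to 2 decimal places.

T = 173/360 years.
No-arbitrage forward: 32.046 × 1.0099421 / 1.0414092 = 31.077702 KRW/TRY.
(F − S)/S ÷ T = (31.077702 − 32.046)/32.046/(173/360) = -0.062877 → -6.29%.

-6.29%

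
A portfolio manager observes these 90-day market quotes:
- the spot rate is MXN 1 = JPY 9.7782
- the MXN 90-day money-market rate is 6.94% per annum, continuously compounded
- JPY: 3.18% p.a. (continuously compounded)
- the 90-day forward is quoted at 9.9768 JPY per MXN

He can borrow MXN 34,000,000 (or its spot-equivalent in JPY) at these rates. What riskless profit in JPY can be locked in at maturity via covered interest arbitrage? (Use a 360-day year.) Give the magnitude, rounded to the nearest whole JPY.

JPY 10,035,485

T = 90/360 years.
Keep in MXN, deliver into the forward: 34,000,000·1.0175013855·9.9768 = JPY 345,147,865.98.
Swap to JPY now, deposit: 34,000,000·9.7782·1.00798168516 = JPY 335,112,381.47.
The quoted forward overvalues MXN, so borrow JPY, buy MXN at spot, deposit the MXN at 6.94%, and sell the proceeds forward at 9.9768.
The gap between the two covered legs is JPY 10,035,485.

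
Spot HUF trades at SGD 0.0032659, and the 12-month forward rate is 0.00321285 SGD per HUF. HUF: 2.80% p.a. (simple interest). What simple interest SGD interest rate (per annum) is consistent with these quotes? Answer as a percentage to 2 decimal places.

T = 1 year.
CIP gives F = S · g_SGD/g_HUF, so g_SGD/g_HUF = 0.00321285/0.0032659 = 0.9837564.
HUF growth factor: 1 + 0.0280×1 = 1.028000.
That pins the SGD growth at 1.0113016.
(1.0113016 − 1)/T = 0.011302, i.e. 1.13%.

1.13%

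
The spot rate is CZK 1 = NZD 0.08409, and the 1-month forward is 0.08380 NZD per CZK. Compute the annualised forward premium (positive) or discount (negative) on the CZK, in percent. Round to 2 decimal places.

T = 1/12 years.
(F − S)/S = (0.08380 − 0.08409)/0.08409 = -0.0034487.
×(1/T) gives -4.14% p.a.

-4.14%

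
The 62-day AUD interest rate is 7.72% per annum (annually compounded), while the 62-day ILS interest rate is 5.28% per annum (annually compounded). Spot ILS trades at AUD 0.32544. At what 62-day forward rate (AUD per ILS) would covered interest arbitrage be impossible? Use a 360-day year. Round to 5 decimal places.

T = 62/360 years.
AUD accumulates by (1 + 0.0772)^(62/360) = 1.0128897.
Growth of 1 ILS over T: (1 + 0.0528)^(62/360) = 1.0089008.
CIP: F = S · (grow AUD)/(grow ILS) = 0.32544 × 1.0128897/1.0089008 = 0.3267267 AUD per ILS.

0.32673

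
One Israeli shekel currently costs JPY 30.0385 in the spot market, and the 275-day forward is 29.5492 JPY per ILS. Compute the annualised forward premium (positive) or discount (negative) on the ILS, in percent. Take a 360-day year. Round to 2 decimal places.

T = 275/360 years.
ILS trades forward at -1.62891% vs spot over the period.
Per annum: -0.0162891 / (275/360) = -0.021324 = -2.13%.

-2.13%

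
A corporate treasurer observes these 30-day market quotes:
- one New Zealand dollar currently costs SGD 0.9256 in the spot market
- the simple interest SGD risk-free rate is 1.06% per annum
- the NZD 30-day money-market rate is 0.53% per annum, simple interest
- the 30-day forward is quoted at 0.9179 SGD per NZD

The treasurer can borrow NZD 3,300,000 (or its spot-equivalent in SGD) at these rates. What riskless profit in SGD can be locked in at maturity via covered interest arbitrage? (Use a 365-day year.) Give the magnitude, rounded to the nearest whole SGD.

SGD 26,752

T = 30/365 years.
Invest the NZD and cover forward: 3,300,000 × 1.000435616 × 0.9179 = SGD 3,030,389.51.
Convert at spot and invest in SGD: 3,300,000 × 0.9256 × 1.000871233 = SGD 3,057,141.16.
The quoted forward undervalues NZD, so borrow NZD, convert to SGD at spot, deposit the SGD at 1.06%, and buy NZD forward at 0.9179 to cover the loan.
Profit = 3,057,141.16 − 3,030,389.51 = SGD 26,752.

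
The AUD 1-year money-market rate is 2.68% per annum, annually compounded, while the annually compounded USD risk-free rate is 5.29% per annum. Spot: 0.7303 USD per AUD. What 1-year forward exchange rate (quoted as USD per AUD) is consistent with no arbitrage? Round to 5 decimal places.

T = 1 year.
USD accumulates by (1 + 0.0529)^1 = 1.052900.
AUD growth factor: (1 + 0.0268)^1 = 1.026800.
CIP: F = S · (grow USD)/(grow AUD) = 0.7303 × 1.052900/1.026800 = 0.7488633 USD per AUD.

0.74886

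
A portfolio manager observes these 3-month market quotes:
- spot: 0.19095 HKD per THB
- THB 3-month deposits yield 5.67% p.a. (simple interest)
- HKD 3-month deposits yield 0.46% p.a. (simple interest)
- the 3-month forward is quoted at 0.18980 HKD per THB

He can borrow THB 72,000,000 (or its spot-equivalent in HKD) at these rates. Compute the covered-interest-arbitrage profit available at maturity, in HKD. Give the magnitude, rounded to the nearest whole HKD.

HKD 95,099

T = 3/12 years.
Route A — deposit THB, sell forward: 72,000,000 × 1.014175 × 0.18980 = HKD 13,859,309.88.
Route B — convert at spot, deposit HKD: 72,000,000 × 0.19095 × 1.001150 = HKD 13,764,210.66.
The quoted forward overvalues THB, so borrow HKD, buy THB at spot, deposit the THB at 5.67%, and sell the proceeds forward at 0.18980.
Profit = 13,859,309.88 − 13,764,210.66 = HKD 95,099.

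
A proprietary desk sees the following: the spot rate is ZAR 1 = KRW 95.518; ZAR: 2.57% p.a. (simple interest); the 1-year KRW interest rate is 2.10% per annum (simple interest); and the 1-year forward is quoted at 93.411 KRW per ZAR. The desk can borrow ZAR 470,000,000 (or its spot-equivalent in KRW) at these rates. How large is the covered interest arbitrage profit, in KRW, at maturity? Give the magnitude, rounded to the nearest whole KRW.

KRW 804,741,191

T = 1 year.
Keep in ZAR, deliver into the forward: 470,000,000·1.025700·93.411 = KRW 45,031,481,469.00.
Swap to KRW now, deposit: 470,000,000·95.518·1.021000 = KRW 45,836,222,660.00.
The quoted forward undervalues ZAR, so borrow ZAR, convert to KRW at spot, deposit the KRW at 2.10%, and buy ZAR forward at 93.411 to cover the loan.
The gap between the two covered legs is KRW 804,741,191.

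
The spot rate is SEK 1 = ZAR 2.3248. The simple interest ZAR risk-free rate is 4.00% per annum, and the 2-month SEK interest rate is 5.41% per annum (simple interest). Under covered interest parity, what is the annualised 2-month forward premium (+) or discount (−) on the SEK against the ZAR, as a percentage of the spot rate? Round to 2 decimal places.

-1.40%

T = 2/12 years.
F = S · g_ZAR/g_SEK = 2.3248 × 1.0066667/1.0090167 = 2.3193855.
Annualised premium = (F − S)/S × (1/T) = (2.3193855 − 2.3248)/2.3248 ÷ (2/12) = -1.40%.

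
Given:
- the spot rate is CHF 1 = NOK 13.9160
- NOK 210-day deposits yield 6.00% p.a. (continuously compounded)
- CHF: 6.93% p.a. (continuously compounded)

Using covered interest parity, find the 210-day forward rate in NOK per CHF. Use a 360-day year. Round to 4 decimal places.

13.8407

T = 210/360 years.
Growth of 1 NOK over T: e^(0.0600×210/360) = 1.03561971.
Growth of 1 CHF over T: e^(0.0693×210/360) = 1.04125321.
So F = 13.916 × 1.03561971 / 1.04125321 = 13.840710 (NOK/CHF).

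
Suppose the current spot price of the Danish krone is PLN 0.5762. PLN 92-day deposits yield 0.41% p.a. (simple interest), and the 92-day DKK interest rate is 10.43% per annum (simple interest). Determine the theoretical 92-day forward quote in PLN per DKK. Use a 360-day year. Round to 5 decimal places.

0.56183

T = 92/360 years.
Growth of 1 PLN over T: 1 + 0.0041×92/360 = 1.0010478.
Growth of 1 DKK over T: 1 + 0.1043×92/360 = 1.0266544.
CIP: F = S · (grow PLN)/(grow DKK) = 0.5762 × 1.0010478/1.0266544 = 0.5618285 PLN per DKK.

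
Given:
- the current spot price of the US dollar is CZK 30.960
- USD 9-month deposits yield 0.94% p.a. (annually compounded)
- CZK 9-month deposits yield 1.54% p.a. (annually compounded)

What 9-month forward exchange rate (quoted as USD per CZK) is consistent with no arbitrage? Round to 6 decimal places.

T = 9/12 years.
CZK accumulates by (1 + 0.0154)^(9/12) = 1.0115279.
Growth of 1 USD over T: (1 + 0.0094)^(9/12) = 1.0070417.
CIP: F = S · (grow CZK)/(grow USD) = 30.96 × 1.0115279/1.0070417 = 31.09792 CZK per USD.
Quoted the other way: 1/31.09792 = 0.032156 USD per CZK.

0.032156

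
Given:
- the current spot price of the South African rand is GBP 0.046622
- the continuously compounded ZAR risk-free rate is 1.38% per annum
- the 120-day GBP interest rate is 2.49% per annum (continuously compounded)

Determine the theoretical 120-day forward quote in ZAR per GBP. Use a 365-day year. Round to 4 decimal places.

21.3710

T = 120/365 years.
Growth of 1 GBP over T: e^(0.0249×120/365) = 1.0082199.
ZAR growth factor: e^(0.0138×120/365) = 1.00454729.
Forward (GBP per ZAR) = 0.046622 × 1.0082199 / 1.00454729 = 0.046792449.
Quoted the other way: 1/0.046792449 = 21.3710 ZAR per GBP.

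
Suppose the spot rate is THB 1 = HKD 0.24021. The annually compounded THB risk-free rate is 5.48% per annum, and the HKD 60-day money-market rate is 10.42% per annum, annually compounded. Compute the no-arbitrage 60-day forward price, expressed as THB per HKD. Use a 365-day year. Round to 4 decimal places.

T = 60/365 years.
Growth of 1 HKD over T: (1 + 0.1042)^(60/365) = 1.0164273.
THB accumulates by (1 + 0.0548)^(60/365) = 1.0088086.
So F = 0.24021 × 1.0164273 / 1.0088086 = 0.2420241 (HKD/THB).
Quoted the other way: 1/0.2420241 = 4.1318 THB per HKD.

4.1318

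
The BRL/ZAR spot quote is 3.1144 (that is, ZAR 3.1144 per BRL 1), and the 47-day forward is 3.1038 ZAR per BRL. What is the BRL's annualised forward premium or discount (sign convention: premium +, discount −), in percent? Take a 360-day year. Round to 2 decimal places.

-2.61%

T = 47/360 years.
Period premium: (3.1038 − 3.1144)/3.1144 = -0.0034035.
Per annum: -0.0034035 / (47/360) = -0.026069 = -2.61%.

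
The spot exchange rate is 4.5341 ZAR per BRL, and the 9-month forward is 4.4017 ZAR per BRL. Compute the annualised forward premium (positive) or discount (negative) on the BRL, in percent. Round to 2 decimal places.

T = 9/12 years.
BRL trades forward at -2.92009% vs spot over the period.
Annualise by dividing by T: -0.0292009 / (9/12) = -0.038935 → -3.89%.

-3.89%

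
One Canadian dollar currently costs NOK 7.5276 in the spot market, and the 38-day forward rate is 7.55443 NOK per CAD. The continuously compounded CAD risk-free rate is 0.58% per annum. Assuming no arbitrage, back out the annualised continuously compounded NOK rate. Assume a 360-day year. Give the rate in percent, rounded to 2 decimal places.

3.95%

T = 38/360 years.
F/S = 7.55443/7.5276 = 1.0035642 = (growth of NOK) / (growth of CAD).
The CAD side grows by e^(0.0058×38/360) = 1.0006124.
That pins the NOK growth at 1.0041788.
r = ln(1.0041788)/(38/360) = 0.039506 → 3.95%.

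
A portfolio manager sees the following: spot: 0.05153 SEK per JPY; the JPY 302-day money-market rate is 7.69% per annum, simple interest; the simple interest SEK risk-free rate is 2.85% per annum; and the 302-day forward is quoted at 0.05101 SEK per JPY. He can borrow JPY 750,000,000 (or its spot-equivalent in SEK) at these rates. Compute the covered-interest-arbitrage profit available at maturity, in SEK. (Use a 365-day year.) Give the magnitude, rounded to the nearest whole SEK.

SEK 1,132,864

T = 302/365 years.
Keep in JPY, deliver into the forward: 750,000,000·1.0636268493·0.05101 = SEK 40,691,704.19.
Swap to SEK now, deposit: 750,000,000·0.05153·1.0235808219 = SEK 39,558,839.81.
The quoted forward overvalues JPY, so borrow SEK, buy JPY at spot, deposit the JPY at 7.69%, and sell the proceeds forward at 0.05101.
The gap between the two covered legs is SEK 1,132,864.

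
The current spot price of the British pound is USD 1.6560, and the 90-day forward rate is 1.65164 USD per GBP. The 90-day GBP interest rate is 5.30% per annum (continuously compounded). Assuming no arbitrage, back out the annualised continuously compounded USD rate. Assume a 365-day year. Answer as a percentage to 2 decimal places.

4.23%

T = 90/365 years.
CIP gives F = S · g_USD/g_GBP, so g_USD/g_GBP = 1.65164/1.656 = 0.9973671.
GBP growth factor: e^(0.0530×90/365) = 1.0131543.
So the USD growth factor = 1.0104868.
r = ln(1.0104868)/(90/365) = 0.042308 → 4.23%.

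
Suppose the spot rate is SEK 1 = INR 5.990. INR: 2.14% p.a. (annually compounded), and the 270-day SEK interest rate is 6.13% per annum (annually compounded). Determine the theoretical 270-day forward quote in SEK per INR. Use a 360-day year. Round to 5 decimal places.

T = 270/360 years.
INR accumulates by (1 + 0.0214)^(270/360) = 1.0160074.
SEK growth factor: (1 + 0.0613)^(270/360) = 1.0456314.
CIP: F = S · (grow INR)/(grow SEK) = 5.99 × 1.0160074/1.0456314 = 5.820296 INR per SEK.
Invert for SEK per INR: 1 / 5.820296 = 0.17181.

0.17181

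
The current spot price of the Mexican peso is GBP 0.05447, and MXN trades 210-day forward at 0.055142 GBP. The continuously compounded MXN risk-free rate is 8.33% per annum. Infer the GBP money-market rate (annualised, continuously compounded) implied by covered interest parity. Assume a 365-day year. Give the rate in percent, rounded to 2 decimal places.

T = 210/365 years.
By CIP, F/S equals the GBP-to-MXN growth ratio: 0.055142/0.05447 = 1.0123371.
MXN growth factor: e^(0.0833×210/365) = 1.049093.
Hence g_GBP = 1.0620358.
Take logs: ln 1.0620358 / (210/365) = 0.104612, so 10.46%.

10.46%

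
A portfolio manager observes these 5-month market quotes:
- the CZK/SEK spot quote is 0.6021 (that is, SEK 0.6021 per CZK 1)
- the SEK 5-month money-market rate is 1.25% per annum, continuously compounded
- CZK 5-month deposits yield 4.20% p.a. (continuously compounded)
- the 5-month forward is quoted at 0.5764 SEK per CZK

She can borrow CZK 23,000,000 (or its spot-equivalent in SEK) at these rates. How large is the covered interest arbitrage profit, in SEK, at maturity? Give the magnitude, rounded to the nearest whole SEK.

T = 5/12 years.
Invest the CZK and cover forward: 23,000,000 × 1.0176540222 × 0.5764 = SEK 13,491,242.90.
Convert at spot and invest in SEK: 23,000,000 × 0.6021 × 1.0052219203 = SEK 13,920,614.72.
The quoted forward undervalues CZK, so borrow CZK, convert to SEK at spot, deposit the SEK at 1.25%, and buy CZK forward at 0.5764 to cover the loan.
Arbitrage profit = |13,491,242.90 − 13,920,614.72| = SEK 429,372.

SEK 429,372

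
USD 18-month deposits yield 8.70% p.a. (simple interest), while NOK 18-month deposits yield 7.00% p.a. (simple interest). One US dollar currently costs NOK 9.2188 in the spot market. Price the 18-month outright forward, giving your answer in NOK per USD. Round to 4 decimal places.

T = 18/12 years.
Growth of 1 NOK over T: 1 + 0.0700×18/12 = 1.105000.
Growth of 1 USD over T: 1 + 0.0870×18/12 = 1.130500.
CIP: F = S · (grow NOK)/(grow USD) = 9.2188 × 1.105000/1.130500 = 9.010857 NOK per USD.

9.0109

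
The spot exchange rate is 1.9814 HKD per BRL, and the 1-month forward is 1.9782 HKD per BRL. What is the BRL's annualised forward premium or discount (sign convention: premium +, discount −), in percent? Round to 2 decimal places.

-1.94%

T = 1/12 years.
(F − S)/S = (1.9782 − 1.9814)/1.9814 = -0.0016150.
Annualise by dividing by T: -0.0016150 / (1/12) = -0.019380 → -1.94%.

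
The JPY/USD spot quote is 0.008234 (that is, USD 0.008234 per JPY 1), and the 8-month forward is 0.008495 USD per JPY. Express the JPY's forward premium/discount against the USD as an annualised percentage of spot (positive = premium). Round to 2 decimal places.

+4.75%

T = 8/12 years.
JPY trades forward at +3.16978% vs spot over the period.
Per annum: 0.0316978 / (8/12) = 0.047547 = 4.75%.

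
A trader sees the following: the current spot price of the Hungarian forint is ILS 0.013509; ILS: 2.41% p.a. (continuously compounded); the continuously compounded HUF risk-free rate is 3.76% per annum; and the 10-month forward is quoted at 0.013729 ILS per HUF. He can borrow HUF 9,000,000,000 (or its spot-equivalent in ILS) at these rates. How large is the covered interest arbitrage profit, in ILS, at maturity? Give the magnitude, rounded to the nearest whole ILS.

T = 10/12 years.
Invest the HUF and cover forward: 9,000,000,000 × 1.0318293897 × 0.013729 = ILS 127,493,871.22.
Convert at spot and invest in ILS: 9,000,000,000 × 0.013509 × 1.02028636035 = ILS 124,047,435.98.
The quoted forward overvalues HUF, so borrow ILS, buy HUF at spot, deposit the HUF at 3.76%, and sell the proceeds forward at 0.013729.
Profit = 127,493,871.22 − 124,047,435.98 = ILS 3,446,435.

ILS 3,446,435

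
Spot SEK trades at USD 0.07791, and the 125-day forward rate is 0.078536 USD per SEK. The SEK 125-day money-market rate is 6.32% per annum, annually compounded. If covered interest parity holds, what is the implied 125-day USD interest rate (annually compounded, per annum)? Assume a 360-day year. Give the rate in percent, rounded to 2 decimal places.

T = 125/360 years.
F/S = 0.078536/0.07791 = 1.0080349 = (growth of USD) / (growth of SEK).
The SEK side grows by (1 + 0.0632)^(125/360) = 1.0215069.
So the USD growth factor = 1.0297146.
r = 1.0297146^(360/125) − 1 = 0.087989 → 8.80%.

8.80%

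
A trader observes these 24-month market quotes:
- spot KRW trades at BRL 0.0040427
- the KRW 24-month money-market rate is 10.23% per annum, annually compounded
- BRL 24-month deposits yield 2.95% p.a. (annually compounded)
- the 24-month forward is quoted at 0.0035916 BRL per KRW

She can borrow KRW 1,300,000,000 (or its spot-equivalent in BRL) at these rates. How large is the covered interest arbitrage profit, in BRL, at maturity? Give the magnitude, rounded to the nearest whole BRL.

T = 2 years.
Invest the KRW and cover forward: 1,300,000,000 × 1.21506529 × 0.0035916 = BRL 5,673,237.04.
Convert at spot and invest in BRL: 1,300,000,000 × 0.0040427 × 1.05987025 = BRL 5,570,158.70.
The quoted forward overvalues KRW, so borrow BRL, buy KRW at spot, deposit the KRW at 10.23%, and sell the proceeds forward at 0.0035916.
The gap between the two covered legs is BRL 103,078.

BRL 103,078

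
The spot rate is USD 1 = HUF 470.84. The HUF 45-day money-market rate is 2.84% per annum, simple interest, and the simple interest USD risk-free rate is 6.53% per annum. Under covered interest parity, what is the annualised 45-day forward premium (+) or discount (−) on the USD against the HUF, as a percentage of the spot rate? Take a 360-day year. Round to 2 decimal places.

T = 45/360 years.
F = S · g_HUF/g_USD = 470.84 × 1.003550/1.0081625 = 468.68583.
(F − S)/S ÷ T = (468.68583 − 470.84)/470.84/(45/360) = -0.036601 → -3.66%.

-3.66%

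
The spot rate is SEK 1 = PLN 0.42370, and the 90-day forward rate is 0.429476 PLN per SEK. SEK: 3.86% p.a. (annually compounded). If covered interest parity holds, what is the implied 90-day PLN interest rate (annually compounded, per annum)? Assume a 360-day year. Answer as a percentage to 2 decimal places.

9.64%

T = 90/360 years.
CIP gives F = S · g_PLN/g_SEK, so g_PLN/g_SEK = 0.429476/0.4237 = 1.0136323.
The SEK side grows by (1 + 0.0386)^(90/360) = 1.0095134.
Hence g_PLN = 1.0232754.
Annualise: 1.0232754^(360/90) − 1 = 0.096403 = 9.64%.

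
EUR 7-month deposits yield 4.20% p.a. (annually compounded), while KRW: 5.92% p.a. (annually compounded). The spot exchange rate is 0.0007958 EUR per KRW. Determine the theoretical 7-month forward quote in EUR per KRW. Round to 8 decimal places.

0.00078824

T = 7/12 years.
Growth of 1 EUR over T: (1 + 0.0420)^(7/12) = 1.0242898.
KRW growth factor: (1 + 0.0592)^(7/12) = 1.0341189.
Forward (EUR per KRW) = 0.0007958 × 1.0242898 / 1.0341189 = 0.0007882361.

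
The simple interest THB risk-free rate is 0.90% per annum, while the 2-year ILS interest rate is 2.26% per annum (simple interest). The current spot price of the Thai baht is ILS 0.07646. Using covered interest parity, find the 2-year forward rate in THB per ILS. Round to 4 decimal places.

T = 2 years.
ILS accumulates by 1 + 0.0226×2 = 1.045200.
Growth of 1 THB over T: 1 + 0.0090×2 = 1.018000.
CIP: F = S · (grow ILS)/(grow THB) = 0.07646 × 1.045200/1.018000 = 0.078502939 ILS per THB.
Quoted the other way: 1/0.078502939 = 12.7384 THB per ILS.

12.7384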